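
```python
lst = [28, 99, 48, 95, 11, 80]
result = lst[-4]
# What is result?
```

lst has length 6. Negative index -4 maps to positive index 6 + (-4) = 2. lst[2] = 48.

48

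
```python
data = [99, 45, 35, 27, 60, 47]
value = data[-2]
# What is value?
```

data has length 6. Negative index -2 maps to positive index 6 + (-2) = 4. data[4] = 60.

60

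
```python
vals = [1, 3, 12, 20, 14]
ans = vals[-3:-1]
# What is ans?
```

vals has length 5. The slice vals[-3:-1] selects indices [2, 3] (2->12, 3->20), giving [12, 20].

[12, 20]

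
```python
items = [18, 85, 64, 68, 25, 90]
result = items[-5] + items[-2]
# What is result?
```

items has length 6. Negative index -5 maps to positive index 6 + (-5) = 1. items[1] = 85.
items has length 6. Negative index -2 maps to positive index 6 + (-2) = 4. items[4] = 25.
Sum: 85 + 25 = 110.

110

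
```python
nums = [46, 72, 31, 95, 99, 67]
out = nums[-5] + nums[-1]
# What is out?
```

nums has length 6. Negative index -5 maps to positive index 6 + (-5) = 1. nums[1] = 72.
nums has length 6. Negative index -1 maps to positive index 6 + (-1) = 5. nums[5] = 67.
Sum: 72 + 67 = 139.

139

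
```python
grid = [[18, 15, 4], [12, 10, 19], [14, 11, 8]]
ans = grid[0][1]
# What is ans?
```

grid[0] = [18, 15, 4]. Taking column 1 of that row yields 15.

15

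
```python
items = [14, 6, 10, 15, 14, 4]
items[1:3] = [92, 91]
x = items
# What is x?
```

items starts as [14, 6, 10, 15, 14, 4] (length 6). The slice items[1:3] covers indices [1, 2] with values [6, 10]. Replacing that slice with [92, 91] (same length) produces [14, 92, 91, 15, 14, 4].

[14, 92, 91, 15, 14, 4]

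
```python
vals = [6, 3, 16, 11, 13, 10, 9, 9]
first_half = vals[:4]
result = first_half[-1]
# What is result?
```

vals has length 8. The slice vals[:4] selects indices [0, 1, 2, 3] (0->6, 1->3, 2->16, 3->11), giving [6, 3, 16, 11]. So first_half = [6, 3, 16, 11]. Then first_half[-1] = 11.

11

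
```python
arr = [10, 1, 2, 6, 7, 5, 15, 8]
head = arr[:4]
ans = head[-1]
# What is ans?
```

arr has length 8. The slice arr[:4] selects indices [0, 1, 2, 3] (0->10, 1->1, 2->2, 3->6), giving [10, 1, 2, 6]. So head = [10, 1, 2, 6]. Then head[-1] = 6.

6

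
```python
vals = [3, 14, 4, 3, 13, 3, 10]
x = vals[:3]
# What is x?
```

vals has length 7. The slice vals[:3] selects indices [0, 1, 2] (0->3, 1->14, 2->4), giving [3, 14, 4].

[3, 14, 4]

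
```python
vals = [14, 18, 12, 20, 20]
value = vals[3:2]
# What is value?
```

vals has length 5. The slice vals[3:2] resolves to an empty index range, so the result is [].

[]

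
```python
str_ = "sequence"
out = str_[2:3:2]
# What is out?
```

str_ has length 8. The slice str_[2:3:2] selects indices [2] (2->'q'), giving 'q'.

'q'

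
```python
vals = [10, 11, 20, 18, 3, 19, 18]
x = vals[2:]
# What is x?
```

vals has length 7. The slice vals[2:] selects indices [2, 3, 4, 5, 6] (2->20, 3->18, 4->3, 5->19, 6->18), giving [20, 18, 3, 19, 18].

[20, 18, 3, 19, 18]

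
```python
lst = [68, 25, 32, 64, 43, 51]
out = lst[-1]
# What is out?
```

lst has length 6. Negative index -1 maps to positive index 6 + (-1) = 5. lst[5] = 51.

51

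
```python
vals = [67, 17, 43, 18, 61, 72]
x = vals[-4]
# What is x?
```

vals has length 6. Negative index -4 maps to positive index 6 + (-4) = 2. vals[2] = 43.

43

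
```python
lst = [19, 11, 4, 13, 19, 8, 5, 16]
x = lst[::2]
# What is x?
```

lst has length 8. The slice lst[::2] selects indices [0, 2, 4, 6] (0->19, 2->4, 4->19, 6->5), giving [19, 4, 19, 5].

[19, 4, 19, 5]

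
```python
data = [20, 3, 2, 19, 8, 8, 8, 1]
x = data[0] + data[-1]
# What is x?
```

data has length 8. data[0] = 20.
data has length 8. Negative index -1 maps to positive index 8 + (-1) = 7. data[7] = 1.
Sum: 20 + 1 = 21.

21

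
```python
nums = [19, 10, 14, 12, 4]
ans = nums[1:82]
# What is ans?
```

nums has length 5. The slice nums[1:82] selects indices [1, 2, 3, 4] (1->10, 2->14, 3->12, 4->4), giving [10, 14, 12, 4].

[10, 14, 12, 4]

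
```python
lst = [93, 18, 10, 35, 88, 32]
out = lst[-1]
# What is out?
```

lst has length 6. Negative index -1 maps to positive index 6 + (-1) = 5. lst[5] = 32.

32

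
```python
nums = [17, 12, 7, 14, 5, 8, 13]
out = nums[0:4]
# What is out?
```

nums has length 7. The slice nums[0:4] selects indices [0, 1, 2, 3] (0->17, 1->12, 2->7, 3->14), giving [17, 12, 7, 14].

[17, 12, 7, 14]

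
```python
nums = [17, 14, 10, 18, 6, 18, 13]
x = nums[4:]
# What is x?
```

nums has length 7. The slice nums[4:] selects indices [4, 5, 6] (4->6, 5->18, 6->13), giving [6, 18, 13].

[6, 18, 13]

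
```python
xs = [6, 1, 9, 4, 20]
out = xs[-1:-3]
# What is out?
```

xs has length 5. The slice xs[-1:-3] resolves to an empty index range, so the result is [].

[]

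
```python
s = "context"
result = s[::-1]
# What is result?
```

s has length 7. The slice s[::-1] selects indices [6, 5, 4, 3, 2, 1, 0] (6->'t', 5->'x', 4->'e', 3->'t', 2->'n', 1->'o', 0->'c'), giving 'txetnoc'.

'txetnoc'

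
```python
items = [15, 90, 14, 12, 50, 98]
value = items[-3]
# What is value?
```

items has length 6. Negative index -3 maps to positive index 6 + (-3) = 3. items[3] = 12.

12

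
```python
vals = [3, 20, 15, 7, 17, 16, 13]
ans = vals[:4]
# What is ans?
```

vals has length 7. The slice vals[:4] selects indices [0, 1, 2, 3] (0->3, 1->20, 2->15, 3->7), giving [3, 20, 15, 7].

[3, 20, 15, 7]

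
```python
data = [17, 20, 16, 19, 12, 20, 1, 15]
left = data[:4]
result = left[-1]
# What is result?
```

data has length 8. The slice data[:4] selects indices [0, 1, 2, 3] (0->17, 1->20, 2->16, 3->19), giving [17, 20, 16, 19]. So left = [17, 20, 16, 19]. Then left[-1] = 19.

19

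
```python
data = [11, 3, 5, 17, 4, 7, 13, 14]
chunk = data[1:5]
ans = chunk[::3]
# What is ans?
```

data has length 8. The slice data[1:5] selects indices [1, 2, 3, 4] (1->3, 2->5, 3->17, 4->4), giving [3, 5, 17, 4]. So chunk = [3, 5, 17, 4]. chunk has length 4. The slice chunk[::3] selects indices [0, 3] (0->3, 3->4), giving [3, 4].

[3, 4]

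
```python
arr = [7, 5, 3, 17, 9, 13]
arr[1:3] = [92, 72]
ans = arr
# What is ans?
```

arr starts as [7, 5, 3, 17, 9, 13] (length 6). The slice arr[1:3] covers indices [1, 2] with values [5, 3]. Replacing that slice with [92, 72] (same length) produces [7, 92, 72, 17, 9, 13].

[7, 92, 72, 17, 9, 13]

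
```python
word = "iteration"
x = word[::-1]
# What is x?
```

word has length 9. The slice word[::-1] selects indices [8, 7, 6, 5, 4, 3, 2, 1, 0] (8->'n', 7->'o', 6->'i', 5->'t', 4->'a', 3->'r', 2->'e', 1->'t', 0->'i'), giving 'noitareti'.

'noitareti'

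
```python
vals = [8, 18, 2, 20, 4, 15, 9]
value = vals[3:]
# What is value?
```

vals has length 7. The slice vals[3:] selects indices [3, 4, 5, 6] (3->20, 4->4, 5->15, 6->9), giving [20, 4, 15, 9].

[20, 4, 15, 9]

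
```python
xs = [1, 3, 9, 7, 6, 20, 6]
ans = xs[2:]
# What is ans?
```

xs has length 7. The slice xs[2:] selects indices [2, 3, 4, 5, 6] (2->9, 3->7, 4->6, 5->20, 6->6), giving [9, 7, 6, 20, 6].

[9, 7, 6, 20, 6]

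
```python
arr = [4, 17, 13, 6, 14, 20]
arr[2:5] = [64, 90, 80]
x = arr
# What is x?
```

arr starts as [4, 17, 13, 6, 14, 20] (length 6). The slice arr[2:5] covers indices [2, 3, 4] with values [13, 6, 14]. Replacing that slice with [64, 90, 80] (same length) produces [4, 17, 64, 90, 80, 20].

[4, 17, 64, 90, 80, 20]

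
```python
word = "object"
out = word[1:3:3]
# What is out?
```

word has length 6. The slice word[1:3:3] selects indices [1] (1->'b'), giving 'b'.

'b'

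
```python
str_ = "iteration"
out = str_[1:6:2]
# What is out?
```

str_ has length 9. The slice str_[1:6:2] selects indices [1, 3, 5] (1->'t', 3->'r', 5->'t'), giving 'trt'.

'trt'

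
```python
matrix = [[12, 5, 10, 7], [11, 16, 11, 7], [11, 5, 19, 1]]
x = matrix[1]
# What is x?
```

matrix has 3 rows. Row 1 is [11, 16, 11, 7].

[11, 16, 11, 7]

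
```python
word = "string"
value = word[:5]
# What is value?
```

word has length 6. The slice word[:5] selects indices [0, 1, 2, 3, 4] (0->'s', 1->'t', 2->'r', 3->'i', 4->'n'), giving 'strin'.

'strin'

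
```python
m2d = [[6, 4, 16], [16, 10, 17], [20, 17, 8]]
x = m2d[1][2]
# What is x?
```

m2d[1] = [16, 10, 17]. Taking column 2 of that row yields 17.

17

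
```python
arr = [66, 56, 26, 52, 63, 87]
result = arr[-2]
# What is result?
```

arr has length 6. Negative index -2 maps to positive index 6 + (-2) = 4. arr[4] = 63.

63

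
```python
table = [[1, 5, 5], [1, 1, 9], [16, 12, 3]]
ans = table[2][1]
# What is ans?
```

table[2] = [16, 12, 3]. Taking column 1 of that row yields 12.

12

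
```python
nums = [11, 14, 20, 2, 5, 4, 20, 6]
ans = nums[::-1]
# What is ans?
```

nums has length 8. The slice nums[::-1] selects indices [7, 6, 5, 4, 3, 2, 1, 0] (7->6, 6->20, 5->4, 4->5, 3->2, 2->20, 1->14, 0->11), giving [6, 20, 4, 5, 2, 20, 14, 11].

[6, 20, 4, 5, 2, 20, 14, 11]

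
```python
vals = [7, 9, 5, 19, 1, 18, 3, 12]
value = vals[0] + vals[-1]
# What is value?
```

vals has length 8. vals[0] = 7.
vals has length 8. Negative index -1 maps to positive index 8 + (-1) = 7. vals[7] = 12.
Sum: 7 + 12 = 19.

19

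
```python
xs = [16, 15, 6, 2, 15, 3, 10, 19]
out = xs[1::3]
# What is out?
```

xs has length 8. The slice xs[1::3] selects indices [1, 4, 7] (1->15, 4->15, 7->19), giving [15, 15, 19].

[15, 15, 19]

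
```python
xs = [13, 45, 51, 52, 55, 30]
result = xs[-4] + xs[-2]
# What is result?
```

xs has length 6. Negative index -4 maps to positive index 6 + (-4) = 2. xs[2] = 51.
xs has length 6. Negative index -2 maps to positive index 6 + (-2) = 4. xs[4] = 55.
Sum: 51 + 55 = 106.

106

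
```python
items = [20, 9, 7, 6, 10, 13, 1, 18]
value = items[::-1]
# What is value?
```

items has length 8. The slice items[::-1] selects indices [7, 6, 5, 4, 3, 2, 1, 0] (7->18, 6->1, 5->13, 4->10, 3->6, 2->7, 1->9, 0->20), giving [18, 1, 13, 10, 6, 7, 9, 20].

[18, 1, 13, 10, 6, 7, 9, 20]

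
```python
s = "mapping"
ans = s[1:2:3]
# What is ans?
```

s has length 7. The slice s[1:2:3] selects indices [1] (1->'a'), giving 'a'.

'a'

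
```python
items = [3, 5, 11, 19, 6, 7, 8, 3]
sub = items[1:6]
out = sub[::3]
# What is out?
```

items has length 8. The slice items[1:6] selects indices [1, 2, 3, 4, 5] (1->5, 2->11, 3->19, 4->6, 5->7), giving [5, 11, 19, 6, 7]. So sub = [5, 11, 19, 6, 7]. sub has length 5. The slice sub[::3] selects indices [0, 3] (0->5, 3->6), giving [5, 6].

[5, 6]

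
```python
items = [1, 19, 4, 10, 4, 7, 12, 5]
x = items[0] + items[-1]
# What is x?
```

items has length 8. items[0] = 1.
items has length 8. Negative index -1 maps to positive index 8 + (-1) = 7. items[7] = 5.
Sum: 1 + 5 = 6.

6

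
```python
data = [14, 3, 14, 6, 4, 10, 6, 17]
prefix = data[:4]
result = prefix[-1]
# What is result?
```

data has length 8. The slice data[:4] selects indices [0, 1, 2, 3] (0->14, 1->3, 2->14, 3->6), giving [14, 3, 14, 6]. So prefix = [14, 3, 14, 6]. Then prefix[-1] = 6.

6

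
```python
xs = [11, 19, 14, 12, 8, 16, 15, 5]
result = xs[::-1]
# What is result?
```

xs has length 8. The slice xs[::-1] selects indices [7, 6, 5, 4, 3, 2, 1, 0] (7->5, 6->15, 5->16, 4->8, 3->12, 2->14, 1->19, 0->11), giving [5, 15, 16, 8, 12, 14, 19, 11].

[5, 15, 16, 8, 12, 14, 19, 11]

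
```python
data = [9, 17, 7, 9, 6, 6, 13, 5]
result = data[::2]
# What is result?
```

data has length 8. The slice data[::2] selects indices [0, 2, 4, 6] (0->9, 2->7, 4->6, 6->13), giving [9, 7, 6, 13].

[9, 7, 6, 13]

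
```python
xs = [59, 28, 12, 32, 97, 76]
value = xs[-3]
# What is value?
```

xs has length 6. Negative index -3 maps to positive index 6 + (-3) = 3. xs[3] = 32.

32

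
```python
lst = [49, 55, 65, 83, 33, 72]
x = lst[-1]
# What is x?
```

lst has length 6. Negative index -1 maps to positive index 6 + (-1) = 5. lst[5] = 72.

72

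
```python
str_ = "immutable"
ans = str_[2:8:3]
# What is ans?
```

str_ has length 9. The slice str_[2:8:3] selects indices [2, 5] (2->'m', 5->'a'), giving 'ma'.

'ma'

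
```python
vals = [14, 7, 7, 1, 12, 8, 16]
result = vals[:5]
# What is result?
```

vals has length 7. The slice vals[:5] selects indices [0, 1, 2, 3, 4] (0->14, 1->7, 2->7, 3->1, 4->12), giving [14, 7, 7, 1, 12].

[14, 7, 7, 1, 12]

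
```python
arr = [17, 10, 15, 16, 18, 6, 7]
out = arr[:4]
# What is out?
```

arr has length 7. The slice arr[:4] selects indices [0, 1, 2, 3] (0->17, 1->10, 2->15, 3->16), giving [17, 10, 15, 16].

[17, 10, 15, 16]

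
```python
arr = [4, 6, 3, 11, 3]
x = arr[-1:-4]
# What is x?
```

arr has length 5. The slice arr[-1:-4] resolves to an empty index range, so the result is [].

[]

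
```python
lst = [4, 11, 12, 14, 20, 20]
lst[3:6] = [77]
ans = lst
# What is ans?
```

lst starts as [4, 11, 12, 14, 20, 20] (length 6). The slice lst[3:6] covers indices [3, 4, 5] with values [14, 20, 20]. Replacing that slice with [77] (different length) produces [4, 11, 12, 77].

[4, 11, 12, 77]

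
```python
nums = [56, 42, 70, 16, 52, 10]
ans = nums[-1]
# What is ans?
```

nums has length 6. Negative index -1 maps to positive index 6 + (-1) = 5. nums[5] = 10.

10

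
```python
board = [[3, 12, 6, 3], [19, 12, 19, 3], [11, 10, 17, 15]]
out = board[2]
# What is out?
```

board has 3 rows. Row 2 is [11, 10, 17, 15].

[11, 10, 17, 15]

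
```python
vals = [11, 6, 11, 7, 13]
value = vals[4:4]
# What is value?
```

vals has length 5. The slice vals[4:4] resolves to an empty index range, so the result is [].

[]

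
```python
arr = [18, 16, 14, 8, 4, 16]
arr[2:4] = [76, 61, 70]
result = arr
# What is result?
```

arr starts as [18, 16, 14, 8, 4, 16] (length 6). The slice arr[2:4] covers indices [2, 3] with values [14, 8]. Replacing that slice with [76, 61, 70] (different length) produces [18, 16, 76, 61, 70, 4, 16].

[18, 16, 76, 61, 70, 4, 16]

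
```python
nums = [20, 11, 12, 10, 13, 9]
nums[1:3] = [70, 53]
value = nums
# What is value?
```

nums starts as [20, 11, 12, 10, 13, 9] (length 6). The slice nums[1:3] covers indices [1, 2] with values [11, 12]. Replacing that slice with [70, 53] (same length) produces [20, 70, 53, 10, 13, 9].

[20, 70, 53, 10, 13, 9]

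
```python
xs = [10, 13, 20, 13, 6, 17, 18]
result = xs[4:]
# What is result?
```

xs has length 7. The slice xs[4:] selects indices [4, 5, 6] (4->6, 5->17, 6->18), giving [6, 17, 18].

[6, 17, 18]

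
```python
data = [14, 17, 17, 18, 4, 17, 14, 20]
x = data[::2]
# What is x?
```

data has length 8. The slice data[::2] selects indices [0, 2, 4, 6] (0->14, 2->17, 4->4, 6->14), giving [14, 17, 4, 14].

[14, 17, 4, 14]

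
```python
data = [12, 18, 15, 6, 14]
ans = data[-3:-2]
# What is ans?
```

data has length 5. The slice data[-3:-2] selects indices [2] (2->15), giving [15].

[15]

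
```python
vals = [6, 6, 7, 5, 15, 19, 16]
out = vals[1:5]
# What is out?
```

vals has length 7. The slice vals[1:5] selects indices [1, 2, 3, 4] (1->6, 2->7, 3->5, 4->15), giving [6, 7, 5, 15].

[6, 7, 5, 15]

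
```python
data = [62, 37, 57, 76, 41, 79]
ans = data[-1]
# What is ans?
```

data has length 6. Negative index -1 maps to positive index 6 + (-1) = 5. data[5] = 79.

79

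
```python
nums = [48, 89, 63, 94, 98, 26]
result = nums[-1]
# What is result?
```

nums has length 6. Negative index -1 maps to positive index 6 + (-1) = 5. nums[5] = 26.

26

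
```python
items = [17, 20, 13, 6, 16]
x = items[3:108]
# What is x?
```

items has length 5. The slice items[3:108] selects indices [3, 4] (3->6, 4->16), giving [6, 16].

[6, 16]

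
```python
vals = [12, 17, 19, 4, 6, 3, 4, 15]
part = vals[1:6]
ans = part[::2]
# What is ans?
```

vals has length 8. The slice vals[1:6] selects indices [1, 2, 3, 4, 5] (1->17, 2->19, 3->4, 4->6, 5->3), giving [17, 19, 4, 6, 3]. So part = [17, 19, 4, 6, 3]. part has length 5. The slice part[::2] selects indices [0, 2, 4] (0->17, 2->4, 4->3), giving [17, 4, 3].

[17, 4, 3]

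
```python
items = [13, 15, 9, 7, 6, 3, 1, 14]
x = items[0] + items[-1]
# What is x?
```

items has length 8. items[0] = 13.
items has length 8. Negative index -1 maps to positive index 8 + (-1) = 7. items[7] = 14.
Sum: 13 + 14 = 27.

27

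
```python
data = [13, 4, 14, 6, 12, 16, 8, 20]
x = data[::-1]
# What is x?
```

data has length 8. The slice data[::-1] selects indices [7, 6, 5, 4, 3, 2, 1, 0] (7->20, 6->8, 5->16, 4->12, 3->6, 2->14, 1->4, 0->13), giving [20, 8, 16, 12, 6, 14, 4, 13].

[20, 8, 16, 12, 6, 14, 4, 13]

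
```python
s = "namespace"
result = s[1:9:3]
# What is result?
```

s has length 9. The slice s[1:9:3] selects indices [1, 4, 7] (1->'a', 4->'s', 7->'c'), giving 'asc'.

'asc'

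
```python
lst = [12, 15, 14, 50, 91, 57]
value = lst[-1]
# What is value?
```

lst has length 6. Negative index -1 maps to positive index 6 + (-1) = 5. lst[5] = 57.

57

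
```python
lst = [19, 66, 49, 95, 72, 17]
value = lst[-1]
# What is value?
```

lst has length 6. Negative index -1 maps to positive index 6 + (-1) = 5. lst[5] = 17.

17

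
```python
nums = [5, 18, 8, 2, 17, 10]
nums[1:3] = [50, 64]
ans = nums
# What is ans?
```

nums starts as [5, 18, 8, 2, 17, 10] (length 6). The slice nums[1:3] covers indices [1, 2] with values [18, 8]. Replacing that slice with [50, 64] (same length) produces [5, 50, 64, 2, 17, 10].

[5, 50, 64, 2, 17, 10]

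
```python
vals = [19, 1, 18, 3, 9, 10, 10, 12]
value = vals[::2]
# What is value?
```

vals has length 8. The slice vals[::2] selects indices [0, 2, 4, 6] (0->19, 2->18, 4->9, 6->10), giving [19, 18, 9, 10].

[19, 18, 9, 10]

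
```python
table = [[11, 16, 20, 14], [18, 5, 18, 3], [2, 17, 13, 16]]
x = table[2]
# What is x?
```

table has 3 rows. Row 2 is [2, 17, 13, 16].

[2, 17, 13, 16]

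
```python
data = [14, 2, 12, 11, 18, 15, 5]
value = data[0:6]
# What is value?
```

data has length 7. The slice data[0:6] selects indices [0, 1, 2, 3, 4, 5] (0->14, 1->2, 2->12, 3->11, 4->18, 5->15), giving [14, 2, 12, 11, 18, 15].

[14, 2, 12, 11, 18, 15]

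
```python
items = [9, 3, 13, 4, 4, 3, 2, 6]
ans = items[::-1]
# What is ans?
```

items has length 8. The slice items[::-1] selects indices [7, 6, 5, 4, 3, 2, 1, 0] (7->6, 6->2, 5->3, 4->4, 3->4, 2->13, 1->3, 0->9), giving [6, 2, 3, 4, 4, 13, 3, 9].

[6, 2, 3, 4, 4, 13, 3, 9]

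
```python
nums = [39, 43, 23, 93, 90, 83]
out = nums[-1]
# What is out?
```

nums has length 6. Negative index -1 maps to positive index 6 + (-1) = 5. nums[5] = 83.

83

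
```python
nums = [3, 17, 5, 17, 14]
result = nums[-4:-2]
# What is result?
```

nums has length 5. The slice nums[-4:-2] selects indices [1, 2] (1->17, 2->5), giving [17, 5].

[17, 5]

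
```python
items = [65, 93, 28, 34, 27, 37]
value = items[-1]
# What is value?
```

items has length 6. Negative index -1 maps to positive index 6 + (-1) = 5. items[5] = 37.

37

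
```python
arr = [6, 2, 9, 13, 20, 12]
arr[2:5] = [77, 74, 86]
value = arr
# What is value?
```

arr starts as [6, 2, 9, 13, 20, 12] (length 6). The slice arr[2:5] covers indices [2, 3, 4] with values [9, 13, 20]. Replacing that slice with [77, 74, 86] (same length) produces [6, 2, 77, 74, 86, 12].

[6, 2, 77, 74, 86, 12]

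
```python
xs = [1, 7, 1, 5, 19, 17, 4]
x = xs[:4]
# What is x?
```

xs has length 7. The slice xs[:4] selects indices [0, 1, 2, 3] (0->1, 1->7, 2->1, 3->5), giving [1, 7, 1, 5].

[1, 7, 1, 5]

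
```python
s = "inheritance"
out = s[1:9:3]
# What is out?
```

s has length 11. The slice s[1:9:3] selects indices [1, 4, 7] (1->'n', 4->'r', 7->'a'), giving 'nra'.

'nra'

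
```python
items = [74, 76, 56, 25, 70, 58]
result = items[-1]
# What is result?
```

items has length 6. Negative index -1 maps to positive index 6 + (-1) = 5. items[5] = 58.

58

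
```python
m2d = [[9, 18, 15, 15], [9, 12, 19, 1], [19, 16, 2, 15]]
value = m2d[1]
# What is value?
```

m2d has 3 rows. Row 1 is [9, 12, 19, 1].

[9, 12, 19, 1]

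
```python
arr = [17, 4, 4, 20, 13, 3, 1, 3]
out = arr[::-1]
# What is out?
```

arr has length 8. The slice arr[::-1] selects indices [7, 6, 5, 4, 3, 2, 1, 0] (7->3, 6->1, 5->3, 4->13, 3->20, 2->4, 1->4, 0->17), giving [3, 1, 3, 13, 20, 4, 4, 17].

[3, 1, 3, 13, 20, 4, 4, 17]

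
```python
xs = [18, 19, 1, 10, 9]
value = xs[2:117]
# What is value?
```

xs has length 5. The slice xs[2:117] selects indices [2, 3, 4] (2->1, 3->10, 4->9), giving [1, 10, 9].

[1, 10, 9]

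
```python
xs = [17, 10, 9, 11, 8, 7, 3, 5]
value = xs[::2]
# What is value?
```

xs has length 8. The slice xs[::2] selects indices [0, 2, 4, 6] (0->17, 2->9, 4->8, 6->3), giving [17, 9, 8, 3].

[17, 9, 8, 3]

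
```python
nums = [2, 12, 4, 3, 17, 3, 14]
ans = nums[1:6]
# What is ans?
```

nums has length 7. The slice nums[1:6] selects indices [1, 2, 3, 4, 5] (1->12, 2->4, 3->3, 4->17, 5->3), giving [12, 4, 3, 17, 3].

[12, 4, 3, 17, 3]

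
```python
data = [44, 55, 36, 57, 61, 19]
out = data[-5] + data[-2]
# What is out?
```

data has length 6. Negative index -5 maps to positive index 6 + (-5) = 1. data[1] = 55.
data has length 6. Negative index -2 maps to positive index 6 + (-2) = 4. data[4] = 61.
Sum: 55 + 61 = 116.

116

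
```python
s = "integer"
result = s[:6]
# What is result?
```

s has length 7. The slice s[:6] selects indices [0, 1, 2, 3, 4, 5] (0->'i', 1->'n', 2->'t', 3->'e', 4->'g', 5->'e'), giving 'intege'.

'intege'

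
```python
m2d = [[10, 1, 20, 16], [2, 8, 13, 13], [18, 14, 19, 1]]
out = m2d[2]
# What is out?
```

m2d has 3 rows. Row 2 is [18, 14, 19, 1].

[18, 14, 19, 1]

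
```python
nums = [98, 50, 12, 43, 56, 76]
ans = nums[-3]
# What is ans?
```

nums has length 6. Negative index -3 maps to positive index 6 + (-3) = 3. nums[3] = 43.

43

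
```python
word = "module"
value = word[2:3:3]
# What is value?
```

word has length 6. The slice word[2:3:3] selects indices [2] (2->'d'), giving 'd'.

'd'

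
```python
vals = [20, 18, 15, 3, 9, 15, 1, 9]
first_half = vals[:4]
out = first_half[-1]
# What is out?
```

vals has length 8. The slice vals[:4] selects indices [0, 1, 2, 3] (0->20, 1->18, 2->15, 3->3), giving [20, 18, 15, 3]. So first_half = [20, 18, 15, 3]. Then first_half[-1] = 3.

3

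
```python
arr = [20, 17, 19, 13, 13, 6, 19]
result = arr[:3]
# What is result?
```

arr has length 7. The slice arr[:3] selects indices [0, 1, 2] (0->20, 1->17, 2->19), giving [20, 17, 19].

[20, 17, 19]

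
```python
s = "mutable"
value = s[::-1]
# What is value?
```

s has length 7. The slice s[::-1] selects indices [6, 5, 4, 3, 2, 1, 0] (6->'e', 5->'l', 4->'b', 3->'a', 2->'t', 1->'u', 0->'m'), giving 'elbatum'.

'elbatum'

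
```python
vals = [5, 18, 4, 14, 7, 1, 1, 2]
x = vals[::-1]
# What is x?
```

vals has length 8. The slice vals[::-1] selects indices [7, 6, 5, 4, 3, 2, 1, 0] (7->2, 6->1, 5->1, 4->7, 3->14, 2->4, 1->18, 0->5), giving [2, 1, 1, 7, 14, 4, 18, 5].

[2, 1, 1, 7, 14, 4, 18, 5]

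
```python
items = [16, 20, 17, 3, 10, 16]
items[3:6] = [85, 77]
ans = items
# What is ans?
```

items starts as [16, 20, 17, 3, 10, 16] (length 6). The slice items[3:6] covers indices [3, 4, 5] with values [3, 10, 16]. Replacing that slice with [85, 77] (different length) produces [16, 20, 17, 85, 77].

[16, 20, 17, 85, 77]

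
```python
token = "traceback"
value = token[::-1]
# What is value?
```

token has length 9. The slice token[::-1] selects indices [8, 7, 6, 5, 4, 3, 2, 1, 0] (8->'k', 7->'c', 6->'a', 5->'b', 4->'e', 3->'c', 2->'a', 1->'r', 0->'t'), giving 'kcabecart'.

'kcabecart'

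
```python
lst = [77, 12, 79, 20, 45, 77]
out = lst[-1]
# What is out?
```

lst has length 6. Negative index -1 maps to positive index 6 + (-1) = 5. lst[5] = 77.

77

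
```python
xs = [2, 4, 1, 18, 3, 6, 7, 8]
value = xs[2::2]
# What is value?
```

xs has length 8. The slice xs[2::2] selects indices [2, 4, 6] (2->1, 4->3, 6->7), giving [1, 3, 7].

[1, 3, 7]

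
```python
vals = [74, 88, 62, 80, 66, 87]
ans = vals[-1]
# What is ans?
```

vals has length 6. Negative index -1 maps to positive index 6 + (-1) = 5. vals[5] = 87.

87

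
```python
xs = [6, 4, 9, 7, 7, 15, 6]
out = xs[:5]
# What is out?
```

xs has length 7. The slice xs[:5] selects indices [0, 1, 2, 3, 4] (0->6, 1->4, 2->9, 3->7, 4->7), giving [6, 4, 9, 7, 7].

[6, 4, 9, 7, 7]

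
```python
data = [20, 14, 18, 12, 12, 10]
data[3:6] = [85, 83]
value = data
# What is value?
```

data starts as [20, 14, 18, 12, 12, 10] (length 6). The slice data[3:6] covers indices [3, 4, 5] with values [12, 12, 10]. Replacing that slice with [85, 83] (different length) produces [20, 14, 18, 85, 83].

[20, 14, 18, 85, 83]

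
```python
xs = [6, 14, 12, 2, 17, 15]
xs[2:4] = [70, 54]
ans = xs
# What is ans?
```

xs starts as [6, 14, 12, 2, 17, 15] (length 6). The slice xs[2:4] covers indices [2, 3] with values [12, 2]. Replacing that slice with [70, 54] (same length) produces [6, 14, 70, 54, 17, 15].

[6, 14, 70, 54, 17, 15]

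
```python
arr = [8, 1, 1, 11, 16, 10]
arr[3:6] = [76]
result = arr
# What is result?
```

arr starts as [8, 1, 1, 11, 16, 10] (length 6). The slice arr[3:6] covers indices [3, 4, 5] with values [11, 16, 10]. Replacing that slice with [76] (different length) produces [8, 1, 1, 76].

[8, 1, 1, 76]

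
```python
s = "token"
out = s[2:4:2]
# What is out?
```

s has length 5. The slice s[2:4:2] selects indices [2] (2->'k'), giving 'k'.

'k'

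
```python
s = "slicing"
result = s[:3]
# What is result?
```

s has length 7. The slice s[:3] selects indices [0, 1, 2] (0->'s', 1->'l', 2->'i'), giving 'sli'.

'sli'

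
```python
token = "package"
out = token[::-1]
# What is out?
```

token has length 7. The slice token[::-1] selects indices [6, 5, 4, 3, 2, 1, 0] (6->'e', 5->'g', 4->'a', 3->'k', 2->'c', 1->'a', 0->'p'), giving 'egakcap'.

'egakcap'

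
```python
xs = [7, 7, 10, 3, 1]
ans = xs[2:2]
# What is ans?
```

xs has length 5. The slice xs[2:2] resolves to an empty index range, so the result is [].

[]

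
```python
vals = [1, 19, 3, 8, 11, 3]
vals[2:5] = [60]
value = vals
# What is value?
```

vals starts as [1, 19, 3, 8, 11, 3] (length 6). The slice vals[2:5] covers indices [2, 3, 4] with values [3, 8, 11]. Replacing that slice with [60] (different length) produces [1, 19, 60, 3].

[1, 19, 60, 3]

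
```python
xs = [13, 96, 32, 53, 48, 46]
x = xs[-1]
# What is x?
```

xs has length 6. Negative index -1 maps to positive index 6 + (-1) = 5. xs[5] = 46.

46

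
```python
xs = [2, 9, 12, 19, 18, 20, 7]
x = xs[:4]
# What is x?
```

xs has length 7. The slice xs[:4] selects indices [0, 1, 2, 3] (0->2, 1->9, 2->12, 3->19), giving [2, 9, 12, 19].

[2, 9, 12, 19]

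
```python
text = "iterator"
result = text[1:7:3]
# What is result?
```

text has length 8. The slice text[1:7:3] selects indices [1, 4] (1->'t', 4->'a'), giving 'ta'.

'ta'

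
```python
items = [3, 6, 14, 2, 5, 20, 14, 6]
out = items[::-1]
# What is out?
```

items has length 8. The slice items[::-1] selects indices [7, 6, 5, 4, 3, 2, 1, 0] (7->6, 6->14, 5->20, 4->5, 3->2, 2->14, 1->6, 0->3), giving [6, 14, 20, 5, 2, 14, 6, 3].

[6, 14, 20, 5, 2, 14, 6, 3]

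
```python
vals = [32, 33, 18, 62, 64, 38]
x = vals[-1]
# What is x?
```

vals has length 6. Negative index -1 maps to positive index 6 + (-1) = 5. vals[5] = 38.

38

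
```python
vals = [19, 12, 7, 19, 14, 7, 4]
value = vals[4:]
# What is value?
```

vals has length 7. The slice vals[4:] selects indices [4, 5, 6] (4->14, 5->7, 6->4), giving [14, 7, 4].

[14, 7, 4]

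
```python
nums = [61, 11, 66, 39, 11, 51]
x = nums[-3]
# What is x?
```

nums has length 6. Negative index -3 maps to positive index 6 + (-3) = 3. nums[3] = 39.

39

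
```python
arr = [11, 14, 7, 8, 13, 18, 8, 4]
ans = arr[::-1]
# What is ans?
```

arr has length 8. The slice arr[::-1] selects indices [7, 6, 5, 4, 3, 2, 1, 0] (7->4, 6->8, 5->18, 4->13, 3->8, 2->7, 1->14, 0->11), giving [4, 8, 18, 13, 8, 7, 14, 11].

[4, 8, 18, 13, 8, 7, 14, 11]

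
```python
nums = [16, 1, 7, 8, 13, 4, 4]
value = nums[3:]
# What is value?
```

nums has length 7. The slice nums[3:] selects indices [3, 4, 5, 6] (3->8, 4->13, 5->4, 6->4), giving [8, 13, 4, 4].

[8, 13, 4, 4]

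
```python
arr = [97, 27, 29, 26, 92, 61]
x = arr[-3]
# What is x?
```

arr has length 6. Negative index -3 maps to positive index 6 + (-3) = 3. arr[3] = 26.

26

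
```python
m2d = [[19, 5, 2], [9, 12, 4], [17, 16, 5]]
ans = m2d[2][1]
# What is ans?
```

m2d[2] = [17, 16, 5]. Taking column 1 of that row yields 16.

16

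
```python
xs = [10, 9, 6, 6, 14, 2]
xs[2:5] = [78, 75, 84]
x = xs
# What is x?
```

xs starts as [10, 9, 6, 6, 14, 2] (length 6). The slice xs[2:5] covers indices [2, 3, 4] with values [6, 6, 14]. Replacing that slice with [78, 75, 84] (same length) produces [10, 9, 78, 75, 84, 2].

[10, 9, 78, 75, 84, 2]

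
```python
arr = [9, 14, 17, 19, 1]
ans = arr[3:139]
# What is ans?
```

arr has length 5. The slice arr[3:139] selects indices [3, 4] (3->19, 4->1), giving [19, 1].

[19, 1]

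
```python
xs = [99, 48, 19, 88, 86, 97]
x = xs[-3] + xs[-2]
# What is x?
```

xs has length 6. Negative index -3 maps to positive index 6 + (-3) = 3. xs[3] = 88.
xs has length 6. Negative index -2 maps to positive index 6 + (-2) = 4. xs[4] = 86.
Sum: 88 + 86 = 174.

174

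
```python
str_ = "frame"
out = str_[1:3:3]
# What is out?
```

str_ has length 5. The slice str_[1:3:3] selects indices [1] (1->'r'), giving 'r'.

'r'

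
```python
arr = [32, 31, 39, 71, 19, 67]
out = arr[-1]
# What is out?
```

arr has length 6. Negative index -1 maps to positive index 6 + (-1) = 5. arr[5] = 67.

67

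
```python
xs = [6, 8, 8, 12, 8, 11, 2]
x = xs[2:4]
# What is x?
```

xs has length 7. The slice xs[2:4] selects indices [2, 3] (2->8, 3->12), giving [8, 12].

[8, 12]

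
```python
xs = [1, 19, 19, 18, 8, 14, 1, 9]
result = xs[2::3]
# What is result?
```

xs has length 8. The slice xs[2::3] selects indices [2, 5] (2->19, 5->14), giving [19, 14].

[19, 14]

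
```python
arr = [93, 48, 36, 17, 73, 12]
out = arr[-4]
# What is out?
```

arr has length 6. Negative index -4 maps to positive index 6 + (-4) = 2. arr[2] = 36.

36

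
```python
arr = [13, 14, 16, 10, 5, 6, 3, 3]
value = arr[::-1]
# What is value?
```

arr has length 8. The slice arr[::-1] selects indices [7, 6, 5, 4, 3, 2, 1, 0] (7->3, 6->3, 5->6, 4->5, 3->10, 2->16, 1->14, 0->13), giving [3, 3, 6, 5, 10, 16, 14, 13].

[3, 3, 6, 5, 10, 16, 14, 13]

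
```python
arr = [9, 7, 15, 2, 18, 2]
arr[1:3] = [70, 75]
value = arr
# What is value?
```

arr starts as [9, 7, 15, 2, 18, 2] (length 6). The slice arr[1:3] covers indices [1, 2] with values [7, 15]. Replacing that slice with [70, 75] (same length) produces [9, 70, 75, 2, 18, 2].

[9, 70, 75, 2, 18, 2]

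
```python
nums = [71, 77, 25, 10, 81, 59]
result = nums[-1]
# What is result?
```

nums has length 6. Negative index -1 maps to positive index 6 + (-1) = 5. nums[5] = 59.

59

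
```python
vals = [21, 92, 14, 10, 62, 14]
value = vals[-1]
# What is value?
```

vals has length 6. Negative index -1 maps to positive index 6 + (-1) = 5. vals[5] = 14.

14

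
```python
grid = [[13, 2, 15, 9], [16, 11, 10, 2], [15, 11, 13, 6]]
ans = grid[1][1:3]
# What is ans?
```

grid[1] = [16, 11, 10, 2]. grid[1] has length 4. The slice grid[1][1:3] selects indices [1, 2] (1->11, 2->10), giving [11, 10].

[11, 10]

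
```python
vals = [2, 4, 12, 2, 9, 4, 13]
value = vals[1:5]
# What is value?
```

vals has length 7. The slice vals[1:5] selects indices [1, 2, 3, 4] (1->4, 2->12, 3->2, 4->9), giving [4, 12, 2, 9].

[4, 12, 2, 9]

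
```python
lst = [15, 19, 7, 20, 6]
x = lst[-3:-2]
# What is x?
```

lst has length 5. The slice lst[-3:-2] selects indices [2] (2->7), giving [7].

[7]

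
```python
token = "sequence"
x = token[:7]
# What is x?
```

token has length 8. The slice token[:7] selects indices [0, 1, 2, 3, 4, 5, 6] (0->'s', 1->'e', 2->'q', 3->'u', 4->'e', 5->'n', 6->'c'), giving 'sequenc'.

'sequenc'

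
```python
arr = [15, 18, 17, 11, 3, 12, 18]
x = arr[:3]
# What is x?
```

arr has length 7. The slice arr[:3] selects indices [0, 1, 2] (0->15, 1->18, 2->17), giving [15, 18, 17].

[15, 18, 17]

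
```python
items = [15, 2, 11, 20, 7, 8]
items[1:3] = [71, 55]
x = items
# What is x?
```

items starts as [15, 2, 11, 20, 7, 8] (length 6). The slice items[1:3] covers indices [1, 2] with values [2, 11]. Replacing that slice with [71, 55] (same length) produces [15, 71, 55, 20, 7, 8].

[15, 71, 55, 20, 7, 8]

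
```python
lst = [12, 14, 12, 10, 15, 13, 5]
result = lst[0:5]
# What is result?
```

lst has length 7. The slice lst[0:5] selects indices [0, 1, 2, 3, 4] (0->12, 1->14, 2->12, 3->10, 4->15), giving [12, 14, 12, 10, 15].

[12, 14, 12, 10, 15]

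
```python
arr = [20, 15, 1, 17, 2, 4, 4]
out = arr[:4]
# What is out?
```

arr has length 7. The slice arr[:4] selects indices [0, 1, 2, 3] (0->20, 1->15, 2->1, 3->17), giving [20, 15, 1, 17].

[20, 15, 1, 17]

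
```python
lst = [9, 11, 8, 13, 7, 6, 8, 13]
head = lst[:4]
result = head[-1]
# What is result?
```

lst has length 8. The slice lst[:4] selects indices [0, 1, 2, 3] (0->9, 1->11, 2->8, 3->13), giving [9, 11, 8, 13]. So head = [9, 11, 8, 13]. Then head[-1] = 13.

13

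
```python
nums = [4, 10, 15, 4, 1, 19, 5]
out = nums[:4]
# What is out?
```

nums has length 7. The slice nums[:4] selects indices [0, 1, 2, 3] (0->4, 1->10, 2->15, 3->4), giving [4, 10, 15, 4].

[4, 10, 15, 4]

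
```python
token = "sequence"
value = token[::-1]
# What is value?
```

token has length 8. The slice token[::-1] selects indices [7, 6, 5, 4, 3, 2, 1, 0] (7->'e', 6->'c', 5->'n', 4->'e', 3->'u', 2->'q', 1->'e', 0->'s'), giving 'ecneuqes'.

'ecneuqes'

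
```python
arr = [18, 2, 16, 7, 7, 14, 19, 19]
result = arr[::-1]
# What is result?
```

arr has length 8. The slice arr[::-1] selects indices [7, 6, 5, 4, 3, 2, 1, 0] (7->19, 6->19, 5->14, 4->7, 3->7, 2->16, 1->2, 0->18), giving [19, 19, 14, 7, 7, 16, 2, 18].

[19, 19, 14, 7, 7, 16, 2, 18]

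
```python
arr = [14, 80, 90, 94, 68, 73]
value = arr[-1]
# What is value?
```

arr has length 6. Negative index -1 maps to positive index 6 + (-1) = 5. arr[5] = 73.

73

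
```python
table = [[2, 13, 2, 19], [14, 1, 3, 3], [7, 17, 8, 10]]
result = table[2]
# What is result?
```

table has 3 rows. Row 2 is [7, 17, 8, 10].

[7, 17, 8, 10]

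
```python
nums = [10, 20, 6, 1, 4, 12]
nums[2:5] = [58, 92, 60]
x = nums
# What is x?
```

nums starts as [10, 20, 6, 1, 4, 12] (length 6). The slice nums[2:5] covers indices [2, 3, 4] with values [6, 1, 4]. Replacing that slice with [58, 92, 60] (same length) produces [10, 20, 58, 92, 60, 12].

[10, 20, 58, 92, 60, 12]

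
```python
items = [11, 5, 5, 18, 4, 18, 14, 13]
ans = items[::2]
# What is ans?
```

items has length 8. The slice items[::2] selects indices [0, 2, 4, 6] (0->11, 2->5, 4->4, 6->14), giving [11, 5, 4, 14].

[11, 5, 4, 14]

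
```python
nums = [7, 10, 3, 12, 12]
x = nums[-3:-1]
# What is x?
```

nums has length 5. The slice nums[-3:-1] selects indices [2, 3] (2->3, 3->12), giving [3, 12].

[3, 12]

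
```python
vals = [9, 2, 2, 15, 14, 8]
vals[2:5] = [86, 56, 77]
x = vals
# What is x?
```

vals starts as [9, 2, 2, 15, 14, 8] (length 6). The slice vals[2:5] covers indices [2, 3, 4] with values [2, 15, 14]. Replacing that slice with [86, 56, 77] (same length) produces [9, 2, 86, 56, 77, 8].

[9, 2, 86, 56, 77, 8]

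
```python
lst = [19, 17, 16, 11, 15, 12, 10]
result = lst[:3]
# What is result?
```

lst has length 7. The slice lst[:3] selects indices [0, 1, 2] (0->19, 1->17, 2->16), giving [19, 17, 16].

[19, 17, 16]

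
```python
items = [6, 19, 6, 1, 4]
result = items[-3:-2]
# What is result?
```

items has length 5. The slice items[-3:-2] selects indices [2] (2->6), giving [6].

[6]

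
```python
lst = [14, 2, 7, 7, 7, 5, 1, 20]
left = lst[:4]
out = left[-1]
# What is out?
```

lst has length 8. The slice lst[:4] selects indices [0, 1, 2, 3] (0->14, 1->2, 2->7, 3->7), giving [14, 2, 7, 7]. So left = [14, 2, 7, 7]. Then left[-1] = 7.

7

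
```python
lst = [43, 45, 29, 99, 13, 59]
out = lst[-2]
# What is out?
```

lst has length 6. Negative index -2 maps to positive index 6 + (-2) = 4. lst[4] = 13.

13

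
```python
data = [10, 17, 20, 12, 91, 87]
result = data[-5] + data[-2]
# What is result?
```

data has length 6. Negative index -5 maps to positive index 6 + (-5) = 1. data[1] = 17.
data has length 6. Negative index -2 maps to positive index 6 + (-2) = 4. data[4] = 91.
Sum: 17 + 91 = 108.

108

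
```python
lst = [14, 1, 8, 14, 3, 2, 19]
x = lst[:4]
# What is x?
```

lst has length 7. The slice lst[:4] selects indices [0, 1, 2, 3] (0->14, 1->1, 2->8, 3->14), giving [14, 1, 8, 14].

[14, 1, 8, 14]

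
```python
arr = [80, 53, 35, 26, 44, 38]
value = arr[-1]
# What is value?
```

arr has length 6. Negative index -1 maps to positive index 6 + (-1) = 5. arr[5] = 38.

38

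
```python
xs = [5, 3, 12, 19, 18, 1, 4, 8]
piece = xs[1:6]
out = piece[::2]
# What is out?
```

xs has length 8. The slice xs[1:6] selects indices [1, 2, 3, 4, 5] (1->3, 2->12, 3->19, 4->18, 5->1), giving [3, 12, 19, 18, 1]. So piece = [3, 12, 19, 18, 1]. piece has length 5. The slice piece[::2] selects indices [0, 2, 4] (0->3, 2->19, 4->1), giving [3, 19, 1].

[3, 19, 1]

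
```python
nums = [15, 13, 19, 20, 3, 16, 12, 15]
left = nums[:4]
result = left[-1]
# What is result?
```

nums has length 8. The slice nums[:4] selects indices [0, 1, 2, 3] (0->15, 1->13, 2->19, 3->20), giving [15, 13, 19, 20]. So left = [15, 13, 19, 20]. Then left[-1] = 20.

20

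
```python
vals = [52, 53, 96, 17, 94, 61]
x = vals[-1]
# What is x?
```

vals has length 6. Negative index -1 maps to positive index 6 + (-1) = 5. vals[5] = 61.

61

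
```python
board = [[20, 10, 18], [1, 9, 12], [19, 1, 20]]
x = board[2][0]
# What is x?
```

board[2] = [19, 1, 20]. Taking column 0 of that row yields 19.

19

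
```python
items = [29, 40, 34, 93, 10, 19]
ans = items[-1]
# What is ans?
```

items has length 6. Negative index -1 maps to positive index 6 + (-1) = 5. items[5] = 19.

19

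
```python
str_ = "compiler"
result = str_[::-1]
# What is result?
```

str_ has length 8. The slice str_[::-1] selects indices [7, 6, 5, 4, 3, 2, 1, 0] (7->'r', 6->'e', 5->'l', 4->'i', 3->'p', 2->'m', 1->'o', 0->'c'), giving 'relipmoc'.

'relipmoc'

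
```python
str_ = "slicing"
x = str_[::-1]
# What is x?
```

str_ has length 7. The slice str_[::-1] selects indices [6, 5, 4, 3, 2, 1, 0] (6->'g', 5->'n', 4->'i', 3->'c', 2->'i', 1->'l', 0->'s'), giving 'gnicils'.

'gnicils'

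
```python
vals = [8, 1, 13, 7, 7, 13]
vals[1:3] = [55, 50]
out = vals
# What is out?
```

vals starts as [8, 1, 13, 7, 7, 13] (length 6). The slice vals[1:3] covers indices [1, 2] with values [1, 13]. Replacing that slice with [55, 50] (same length) produces [8, 55, 50, 7, 7, 13].

[8, 55, 50, 7, 7, 13]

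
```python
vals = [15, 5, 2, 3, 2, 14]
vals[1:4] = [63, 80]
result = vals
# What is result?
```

vals starts as [15, 5, 2, 3, 2, 14] (length 6). The slice vals[1:4] covers indices [1, 2, 3] with values [5, 2, 3]. Replacing that slice with [63, 80] (different length) produces [15, 63, 80, 2, 14].

[15, 63, 80, 2, 14]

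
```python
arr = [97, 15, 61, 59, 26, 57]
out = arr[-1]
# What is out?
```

arr has length 6. Negative index -1 maps to positive index 6 + (-1) = 5. arr[5] = 57.

57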